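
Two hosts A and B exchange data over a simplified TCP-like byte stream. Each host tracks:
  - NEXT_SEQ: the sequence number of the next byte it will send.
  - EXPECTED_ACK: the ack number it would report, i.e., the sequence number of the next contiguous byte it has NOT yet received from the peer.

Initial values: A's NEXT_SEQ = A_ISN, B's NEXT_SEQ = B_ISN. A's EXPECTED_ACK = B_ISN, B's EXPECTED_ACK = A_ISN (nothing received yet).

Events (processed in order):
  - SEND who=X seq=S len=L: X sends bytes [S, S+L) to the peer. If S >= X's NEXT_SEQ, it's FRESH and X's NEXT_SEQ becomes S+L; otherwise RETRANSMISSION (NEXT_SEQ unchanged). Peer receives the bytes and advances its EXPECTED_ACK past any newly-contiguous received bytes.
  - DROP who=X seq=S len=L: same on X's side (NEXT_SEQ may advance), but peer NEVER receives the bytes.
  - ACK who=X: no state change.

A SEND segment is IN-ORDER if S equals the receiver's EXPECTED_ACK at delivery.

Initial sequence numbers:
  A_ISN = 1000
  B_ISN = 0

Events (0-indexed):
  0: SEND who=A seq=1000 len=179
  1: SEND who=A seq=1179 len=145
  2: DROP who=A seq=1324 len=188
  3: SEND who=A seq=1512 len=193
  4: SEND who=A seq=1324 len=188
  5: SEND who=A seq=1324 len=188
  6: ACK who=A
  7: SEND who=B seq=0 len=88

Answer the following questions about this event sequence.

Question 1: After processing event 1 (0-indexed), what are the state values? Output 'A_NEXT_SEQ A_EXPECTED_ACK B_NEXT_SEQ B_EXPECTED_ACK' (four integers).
After event 0: A_seq=1179 A_ack=0 B_seq=0 B_ack=1179
After event 1: A_seq=1324 A_ack=0 B_seq=0 B_ack=1324

1324 0 0 1324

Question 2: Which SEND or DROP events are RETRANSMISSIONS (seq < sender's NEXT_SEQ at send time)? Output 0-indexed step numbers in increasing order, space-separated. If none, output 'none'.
Step 0: SEND seq=1000 -> fresh
Step 1: SEND seq=1179 -> fresh
Step 2: DROP seq=1324 -> fresh
Step 3: SEND seq=1512 -> fresh
Step 4: SEND seq=1324 -> retransmit
Step 5: SEND seq=1324 -> retransmit
Step 7: SEND seq=0 -> fresh

Answer: 4 5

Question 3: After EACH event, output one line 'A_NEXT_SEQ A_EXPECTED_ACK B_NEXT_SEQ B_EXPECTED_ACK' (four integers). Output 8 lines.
1179 0 0 1179
1324 0 0 1324
1512 0 0 1324
1705 0 0 1324
1705 0 0 1705
1705 0 0 1705
1705 0 0 1705
1705 88 88 1705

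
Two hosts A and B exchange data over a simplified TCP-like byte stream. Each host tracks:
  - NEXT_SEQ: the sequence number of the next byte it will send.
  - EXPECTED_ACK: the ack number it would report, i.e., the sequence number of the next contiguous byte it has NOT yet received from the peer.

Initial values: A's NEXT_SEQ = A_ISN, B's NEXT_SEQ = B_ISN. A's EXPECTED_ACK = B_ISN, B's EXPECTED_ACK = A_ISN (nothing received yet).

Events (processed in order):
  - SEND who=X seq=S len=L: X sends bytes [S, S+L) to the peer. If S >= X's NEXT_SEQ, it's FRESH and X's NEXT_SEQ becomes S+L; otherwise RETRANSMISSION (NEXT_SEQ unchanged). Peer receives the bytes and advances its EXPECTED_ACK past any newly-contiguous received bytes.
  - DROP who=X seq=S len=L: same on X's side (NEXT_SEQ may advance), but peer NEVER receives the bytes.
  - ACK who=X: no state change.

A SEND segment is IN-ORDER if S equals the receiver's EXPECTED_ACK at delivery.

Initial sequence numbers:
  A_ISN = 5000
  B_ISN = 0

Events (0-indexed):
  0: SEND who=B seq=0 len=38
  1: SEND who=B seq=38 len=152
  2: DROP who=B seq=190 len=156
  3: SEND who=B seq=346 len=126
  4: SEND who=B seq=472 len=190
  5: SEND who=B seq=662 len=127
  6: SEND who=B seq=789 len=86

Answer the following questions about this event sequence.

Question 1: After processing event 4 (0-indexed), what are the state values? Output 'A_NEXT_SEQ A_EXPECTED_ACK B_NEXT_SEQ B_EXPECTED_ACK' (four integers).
After event 0: A_seq=5000 A_ack=38 B_seq=38 B_ack=5000
After event 1: A_seq=5000 A_ack=190 B_seq=190 B_ack=5000
After event 2: A_seq=5000 A_ack=190 B_seq=346 B_ack=5000
After event 3: A_seq=5000 A_ack=190 B_seq=472 B_ack=5000
After event 4: A_seq=5000 A_ack=190 B_seq=662 B_ack=5000

5000 190 662 5000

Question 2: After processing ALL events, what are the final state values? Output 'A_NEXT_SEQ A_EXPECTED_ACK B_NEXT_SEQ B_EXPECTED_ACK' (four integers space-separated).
Answer: 5000 190 875 5000

Derivation:
After event 0: A_seq=5000 A_ack=38 B_seq=38 B_ack=5000
After event 1: A_seq=5000 A_ack=190 B_seq=190 B_ack=5000
After event 2: A_seq=5000 A_ack=190 B_seq=346 B_ack=5000
After event 3: A_seq=5000 A_ack=190 B_seq=472 B_ack=5000
After event 4: A_seq=5000 A_ack=190 B_seq=662 B_ack=5000
After event 5: A_seq=5000 A_ack=190 B_seq=789 B_ack=5000
After event 6: A_seq=5000 A_ack=190 B_seq=875 B_ack=5000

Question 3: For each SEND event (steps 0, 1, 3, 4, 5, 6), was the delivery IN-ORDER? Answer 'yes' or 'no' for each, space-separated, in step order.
Answer: yes yes no no no no

Derivation:
Step 0: SEND seq=0 -> in-order
Step 1: SEND seq=38 -> in-order
Step 3: SEND seq=346 -> out-of-order
Step 4: SEND seq=472 -> out-of-order
Step 5: SEND seq=662 -> out-of-order
Step 6: SEND seq=789 -> out-of-order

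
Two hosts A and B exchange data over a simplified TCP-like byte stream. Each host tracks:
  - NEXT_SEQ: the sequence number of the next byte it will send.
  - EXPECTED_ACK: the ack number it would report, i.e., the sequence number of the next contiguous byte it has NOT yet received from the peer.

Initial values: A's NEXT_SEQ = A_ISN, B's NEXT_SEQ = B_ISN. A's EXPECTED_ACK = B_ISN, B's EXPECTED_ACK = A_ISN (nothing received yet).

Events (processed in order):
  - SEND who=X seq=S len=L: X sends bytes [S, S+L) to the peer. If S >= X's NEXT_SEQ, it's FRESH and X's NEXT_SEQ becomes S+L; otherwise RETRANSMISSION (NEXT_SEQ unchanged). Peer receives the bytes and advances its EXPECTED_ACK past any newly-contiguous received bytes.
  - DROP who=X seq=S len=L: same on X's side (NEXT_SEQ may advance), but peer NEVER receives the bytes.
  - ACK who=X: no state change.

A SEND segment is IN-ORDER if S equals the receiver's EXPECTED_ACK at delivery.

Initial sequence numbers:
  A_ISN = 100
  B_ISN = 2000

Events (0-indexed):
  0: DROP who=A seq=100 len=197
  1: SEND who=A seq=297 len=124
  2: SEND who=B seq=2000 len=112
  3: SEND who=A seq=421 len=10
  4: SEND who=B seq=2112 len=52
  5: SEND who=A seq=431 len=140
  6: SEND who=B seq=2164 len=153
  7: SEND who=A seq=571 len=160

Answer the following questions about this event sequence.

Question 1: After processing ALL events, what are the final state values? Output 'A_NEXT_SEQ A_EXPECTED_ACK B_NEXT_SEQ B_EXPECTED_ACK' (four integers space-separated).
Answer: 731 2317 2317 100

Derivation:
After event 0: A_seq=297 A_ack=2000 B_seq=2000 B_ack=100
After event 1: A_seq=421 A_ack=2000 B_seq=2000 B_ack=100
After event 2: A_seq=421 A_ack=2112 B_seq=2112 B_ack=100
After event 3: A_seq=431 A_ack=2112 B_seq=2112 B_ack=100
After event 4: A_seq=431 A_ack=2164 B_seq=2164 B_ack=100
After event 5: A_seq=571 A_ack=2164 B_seq=2164 B_ack=100
After event 6: A_seq=571 A_ack=2317 B_seq=2317 B_ack=100
After event 7: A_seq=731 A_ack=2317 B_seq=2317 B_ack=100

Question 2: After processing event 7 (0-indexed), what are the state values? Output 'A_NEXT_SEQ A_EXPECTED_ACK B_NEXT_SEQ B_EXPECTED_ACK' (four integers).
After event 0: A_seq=297 A_ack=2000 B_seq=2000 B_ack=100
After event 1: A_seq=421 A_ack=2000 B_seq=2000 B_ack=100
After event 2: A_seq=421 A_ack=2112 B_seq=2112 B_ack=100
After event 3: A_seq=431 A_ack=2112 B_seq=2112 B_ack=100
After event 4: A_seq=431 A_ack=2164 B_seq=2164 B_ack=100
After event 5: A_seq=571 A_ack=2164 B_seq=2164 B_ack=100
After event 6: A_seq=571 A_ack=2317 B_seq=2317 B_ack=100
After event 7: A_seq=731 A_ack=2317 B_seq=2317 B_ack=100

731 2317 2317 100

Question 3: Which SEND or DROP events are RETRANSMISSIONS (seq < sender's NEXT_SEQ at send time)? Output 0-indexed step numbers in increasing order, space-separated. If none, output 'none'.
Answer: none

Derivation:
Step 0: DROP seq=100 -> fresh
Step 1: SEND seq=297 -> fresh
Step 2: SEND seq=2000 -> fresh
Step 3: SEND seq=421 -> fresh
Step 4: SEND seq=2112 -> fresh
Step 5: SEND seq=431 -> fresh
Step 6: SEND seq=2164 -> fresh
Step 7: SEND seq=571 -> fresh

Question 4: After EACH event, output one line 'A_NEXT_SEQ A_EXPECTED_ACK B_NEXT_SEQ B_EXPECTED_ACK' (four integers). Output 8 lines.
297 2000 2000 100
421 2000 2000 100
421 2112 2112 100
431 2112 2112 100
431 2164 2164 100
571 2164 2164 100
571 2317 2317 100
731 2317 2317 100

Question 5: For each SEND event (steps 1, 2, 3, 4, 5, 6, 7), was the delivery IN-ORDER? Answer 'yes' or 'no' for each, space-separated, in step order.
Answer: no yes no yes no yes no

Derivation:
Step 1: SEND seq=297 -> out-of-order
Step 2: SEND seq=2000 -> in-order
Step 3: SEND seq=421 -> out-of-order
Step 4: SEND seq=2112 -> in-order
Step 5: SEND seq=431 -> out-of-order
Step 6: SEND seq=2164 -> in-order
Step 7: SEND seq=571 -> out-of-order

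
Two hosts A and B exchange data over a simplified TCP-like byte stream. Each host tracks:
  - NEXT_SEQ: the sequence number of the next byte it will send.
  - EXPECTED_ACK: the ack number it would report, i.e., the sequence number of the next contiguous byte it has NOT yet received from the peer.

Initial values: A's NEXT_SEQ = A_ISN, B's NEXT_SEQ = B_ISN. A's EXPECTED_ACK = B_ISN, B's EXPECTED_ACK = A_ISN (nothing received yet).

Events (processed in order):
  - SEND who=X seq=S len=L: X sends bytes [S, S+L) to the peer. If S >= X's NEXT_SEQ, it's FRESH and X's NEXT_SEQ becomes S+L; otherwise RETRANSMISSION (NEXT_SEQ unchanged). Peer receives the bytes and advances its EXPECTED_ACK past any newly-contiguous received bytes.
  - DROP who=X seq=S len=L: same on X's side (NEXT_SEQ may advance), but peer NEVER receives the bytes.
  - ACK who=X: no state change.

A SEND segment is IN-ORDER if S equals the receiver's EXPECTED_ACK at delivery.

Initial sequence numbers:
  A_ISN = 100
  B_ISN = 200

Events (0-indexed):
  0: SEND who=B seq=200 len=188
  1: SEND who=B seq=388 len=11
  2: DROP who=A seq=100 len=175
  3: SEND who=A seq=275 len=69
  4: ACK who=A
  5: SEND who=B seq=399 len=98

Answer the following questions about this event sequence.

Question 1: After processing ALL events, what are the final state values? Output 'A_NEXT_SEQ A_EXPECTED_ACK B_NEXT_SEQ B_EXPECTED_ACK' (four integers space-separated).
Answer: 344 497 497 100

Derivation:
After event 0: A_seq=100 A_ack=388 B_seq=388 B_ack=100
After event 1: A_seq=100 A_ack=399 B_seq=399 B_ack=100
After event 2: A_seq=275 A_ack=399 B_seq=399 B_ack=100
After event 3: A_seq=344 A_ack=399 B_seq=399 B_ack=100
After event 4: A_seq=344 A_ack=399 B_seq=399 B_ack=100
After event 5: A_seq=344 A_ack=497 B_seq=497 B_ack=100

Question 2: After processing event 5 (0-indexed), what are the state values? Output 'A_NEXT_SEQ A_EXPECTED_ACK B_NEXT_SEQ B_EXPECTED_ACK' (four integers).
After event 0: A_seq=100 A_ack=388 B_seq=388 B_ack=100
After event 1: A_seq=100 A_ack=399 B_seq=399 B_ack=100
After event 2: A_seq=275 A_ack=399 B_seq=399 B_ack=100
After event 3: A_seq=344 A_ack=399 B_seq=399 B_ack=100
After event 4: A_seq=344 A_ack=399 B_seq=399 B_ack=100
After event 5: A_seq=344 A_ack=497 B_seq=497 B_ack=100

344 497 497 100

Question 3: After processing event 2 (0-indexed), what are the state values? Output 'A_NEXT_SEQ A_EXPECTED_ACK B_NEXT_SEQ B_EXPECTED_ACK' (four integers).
After event 0: A_seq=100 A_ack=388 B_seq=388 B_ack=100
After event 1: A_seq=100 A_ack=399 B_seq=399 B_ack=100
After event 2: A_seq=275 A_ack=399 B_seq=399 B_ack=100

275 399 399 100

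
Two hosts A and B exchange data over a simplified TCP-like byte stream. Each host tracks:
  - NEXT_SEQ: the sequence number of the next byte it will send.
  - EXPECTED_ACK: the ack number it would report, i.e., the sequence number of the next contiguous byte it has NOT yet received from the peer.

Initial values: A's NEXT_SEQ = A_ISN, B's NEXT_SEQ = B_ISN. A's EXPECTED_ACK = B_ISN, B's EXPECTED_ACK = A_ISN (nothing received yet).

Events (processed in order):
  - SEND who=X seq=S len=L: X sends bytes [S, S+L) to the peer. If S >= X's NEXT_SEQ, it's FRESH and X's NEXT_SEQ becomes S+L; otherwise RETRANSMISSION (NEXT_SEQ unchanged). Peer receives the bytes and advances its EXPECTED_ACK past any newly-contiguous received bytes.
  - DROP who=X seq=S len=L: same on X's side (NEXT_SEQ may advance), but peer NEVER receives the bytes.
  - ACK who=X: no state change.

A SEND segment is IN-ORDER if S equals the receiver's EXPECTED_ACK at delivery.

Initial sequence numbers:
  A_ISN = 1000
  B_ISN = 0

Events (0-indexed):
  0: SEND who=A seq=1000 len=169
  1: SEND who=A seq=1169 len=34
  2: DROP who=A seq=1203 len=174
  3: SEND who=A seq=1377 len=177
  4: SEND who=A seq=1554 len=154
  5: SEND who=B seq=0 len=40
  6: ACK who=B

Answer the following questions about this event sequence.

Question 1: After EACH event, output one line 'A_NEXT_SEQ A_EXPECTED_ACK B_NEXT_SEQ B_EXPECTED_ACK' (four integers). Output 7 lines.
1169 0 0 1169
1203 0 0 1203
1377 0 0 1203
1554 0 0 1203
1708 0 0 1203
1708 40 40 1203
1708 40 40 1203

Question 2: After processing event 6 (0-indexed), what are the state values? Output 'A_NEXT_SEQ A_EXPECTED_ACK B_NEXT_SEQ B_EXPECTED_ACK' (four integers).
After event 0: A_seq=1169 A_ack=0 B_seq=0 B_ack=1169
After event 1: A_seq=1203 A_ack=0 B_seq=0 B_ack=1203
After event 2: A_seq=1377 A_ack=0 B_seq=0 B_ack=1203
After event 3: A_seq=1554 A_ack=0 B_seq=0 B_ack=1203
After event 4: A_seq=1708 A_ack=0 B_seq=0 B_ack=1203
After event 5: A_seq=1708 A_ack=40 B_seq=40 B_ack=1203
After event 6: A_seq=1708 A_ack=40 B_seq=40 B_ack=1203

1708 40 40 1203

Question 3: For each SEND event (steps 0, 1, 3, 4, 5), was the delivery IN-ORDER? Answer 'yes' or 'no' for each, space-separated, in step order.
Step 0: SEND seq=1000 -> in-order
Step 1: SEND seq=1169 -> in-order
Step 3: SEND seq=1377 -> out-of-order
Step 4: SEND seq=1554 -> out-of-order
Step 5: SEND seq=0 -> in-order

Answer: yes yes no no yes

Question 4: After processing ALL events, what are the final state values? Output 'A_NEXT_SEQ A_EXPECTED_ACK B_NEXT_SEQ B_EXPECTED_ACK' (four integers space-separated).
Answer: 1708 40 40 1203

Derivation:
After event 0: A_seq=1169 A_ack=0 B_seq=0 B_ack=1169
After event 1: A_seq=1203 A_ack=0 B_seq=0 B_ack=1203
After event 2: A_seq=1377 A_ack=0 B_seq=0 B_ack=1203
After event 3: A_seq=1554 A_ack=0 B_seq=0 B_ack=1203
After event 4: A_seq=1708 A_ack=0 B_seq=0 B_ack=1203
After event 5: A_seq=1708 A_ack=40 B_seq=40 B_ack=1203
After event 6: A_seq=1708 A_ack=40 B_seq=40 B_ack=1203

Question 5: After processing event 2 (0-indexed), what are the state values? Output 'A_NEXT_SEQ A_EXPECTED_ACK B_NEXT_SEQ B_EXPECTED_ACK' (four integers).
After event 0: A_seq=1169 A_ack=0 B_seq=0 B_ack=1169
After event 1: A_seq=1203 A_ack=0 B_seq=0 B_ack=1203
After event 2: A_seq=1377 A_ack=0 B_seq=0 B_ack=1203

1377 0 0 1203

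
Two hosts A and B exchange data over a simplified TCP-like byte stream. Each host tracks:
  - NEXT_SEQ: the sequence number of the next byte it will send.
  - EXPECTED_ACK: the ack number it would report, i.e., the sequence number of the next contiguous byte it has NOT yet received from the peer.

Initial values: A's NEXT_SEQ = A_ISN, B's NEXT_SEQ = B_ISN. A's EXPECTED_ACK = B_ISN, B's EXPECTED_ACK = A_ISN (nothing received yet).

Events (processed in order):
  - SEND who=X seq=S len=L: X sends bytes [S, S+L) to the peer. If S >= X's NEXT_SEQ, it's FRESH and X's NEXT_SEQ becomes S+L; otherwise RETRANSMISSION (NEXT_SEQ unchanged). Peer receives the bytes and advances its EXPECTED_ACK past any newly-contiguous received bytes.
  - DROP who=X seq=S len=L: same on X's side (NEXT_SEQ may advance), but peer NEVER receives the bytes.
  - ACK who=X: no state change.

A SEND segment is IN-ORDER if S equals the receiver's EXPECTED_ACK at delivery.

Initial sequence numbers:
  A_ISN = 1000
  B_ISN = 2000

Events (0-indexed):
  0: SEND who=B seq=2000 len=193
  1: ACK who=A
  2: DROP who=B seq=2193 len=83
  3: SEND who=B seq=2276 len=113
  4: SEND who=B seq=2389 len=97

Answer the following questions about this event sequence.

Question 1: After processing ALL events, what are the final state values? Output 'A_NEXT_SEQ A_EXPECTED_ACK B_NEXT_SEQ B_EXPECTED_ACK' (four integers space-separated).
After event 0: A_seq=1000 A_ack=2193 B_seq=2193 B_ack=1000
After event 1: A_seq=1000 A_ack=2193 B_seq=2193 B_ack=1000
After event 2: A_seq=1000 A_ack=2193 B_seq=2276 B_ack=1000
After event 3: A_seq=1000 A_ack=2193 B_seq=2389 B_ack=1000
After event 4: A_seq=1000 A_ack=2193 B_seq=2486 B_ack=1000

Answer: 1000 2193 2486 1000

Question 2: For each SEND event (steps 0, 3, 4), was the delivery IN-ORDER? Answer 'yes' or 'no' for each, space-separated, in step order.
Step 0: SEND seq=2000 -> in-order
Step 3: SEND seq=2276 -> out-of-order
Step 4: SEND seq=2389 -> out-of-order

Answer: yes no no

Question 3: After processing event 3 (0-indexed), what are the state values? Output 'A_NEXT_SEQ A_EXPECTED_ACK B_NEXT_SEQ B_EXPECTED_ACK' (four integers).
After event 0: A_seq=1000 A_ack=2193 B_seq=2193 B_ack=1000
After event 1: A_seq=1000 A_ack=2193 B_seq=2193 B_ack=1000
After event 2: A_seq=1000 A_ack=2193 B_seq=2276 B_ack=1000
After event 3: A_seq=1000 A_ack=2193 B_seq=2389 B_ack=1000

1000 2193 2389 1000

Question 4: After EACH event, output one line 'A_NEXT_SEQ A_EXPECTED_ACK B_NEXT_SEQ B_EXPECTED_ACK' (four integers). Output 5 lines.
1000 2193 2193 1000
1000 2193 2193 1000
1000 2193 2276 1000
1000 2193 2389 1000
1000 2193 2486 1000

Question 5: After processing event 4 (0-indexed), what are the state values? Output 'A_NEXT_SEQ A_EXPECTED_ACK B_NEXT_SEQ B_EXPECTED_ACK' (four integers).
After event 0: A_seq=1000 A_ack=2193 B_seq=2193 B_ack=1000
After event 1: A_seq=1000 A_ack=2193 B_seq=2193 B_ack=1000
After event 2: A_seq=1000 A_ack=2193 B_seq=2276 B_ack=1000
After event 3: A_seq=1000 A_ack=2193 B_seq=2389 B_ack=1000
After event 4: A_seq=1000 A_ack=2193 B_seq=2486 B_ack=1000

1000 2193 2486 1000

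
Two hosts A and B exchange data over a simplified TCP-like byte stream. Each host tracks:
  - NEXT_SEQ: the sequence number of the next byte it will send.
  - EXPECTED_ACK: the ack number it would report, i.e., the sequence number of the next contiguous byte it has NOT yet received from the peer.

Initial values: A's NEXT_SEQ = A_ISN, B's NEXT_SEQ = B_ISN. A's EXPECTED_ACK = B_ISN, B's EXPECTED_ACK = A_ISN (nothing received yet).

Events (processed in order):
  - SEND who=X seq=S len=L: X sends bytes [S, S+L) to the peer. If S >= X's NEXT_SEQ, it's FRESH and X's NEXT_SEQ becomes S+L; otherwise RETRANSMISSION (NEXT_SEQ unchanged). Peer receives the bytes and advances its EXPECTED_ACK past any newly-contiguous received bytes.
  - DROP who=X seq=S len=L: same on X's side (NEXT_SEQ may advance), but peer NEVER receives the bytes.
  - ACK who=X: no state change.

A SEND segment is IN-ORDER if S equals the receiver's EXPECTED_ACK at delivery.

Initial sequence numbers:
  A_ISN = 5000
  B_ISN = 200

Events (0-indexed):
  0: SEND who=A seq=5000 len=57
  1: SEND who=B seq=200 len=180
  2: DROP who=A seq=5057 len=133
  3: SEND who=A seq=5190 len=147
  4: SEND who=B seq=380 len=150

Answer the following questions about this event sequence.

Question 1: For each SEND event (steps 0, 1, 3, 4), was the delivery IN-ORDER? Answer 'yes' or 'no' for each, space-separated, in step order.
Step 0: SEND seq=5000 -> in-order
Step 1: SEND seq=200 -> in-order
Step 3: SEND seq=5190 -> out-of-order
Step 4: SEND seq=380 -> in-order

Answer: yes yes no yes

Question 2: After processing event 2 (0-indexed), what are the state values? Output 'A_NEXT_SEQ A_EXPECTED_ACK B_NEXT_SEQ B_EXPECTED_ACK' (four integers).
After event 0: A_seq=5057 A_ack=200 B_seq=200 B_ack=5057
After event 1: A_seq=5057 A_ack=380 B_seq=380 B_ack=5057
After event 2: A_seq=5190 A_ack=380 B_seq=380 B_ack=5057

5190 380 380 5057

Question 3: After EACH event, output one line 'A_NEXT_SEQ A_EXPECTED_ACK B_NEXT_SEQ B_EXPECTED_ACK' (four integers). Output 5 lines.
5057 200 200 5057
5057 380 380 5057
5190 380 380 5057
5337 380 380 5057
5337 530 530 5057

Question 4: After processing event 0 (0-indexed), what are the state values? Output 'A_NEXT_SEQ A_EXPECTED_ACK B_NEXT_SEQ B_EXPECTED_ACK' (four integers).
After event 0: A_seq=5057 A_ack=200 B_seq=200 B_ack=5057

5057 200 200 5057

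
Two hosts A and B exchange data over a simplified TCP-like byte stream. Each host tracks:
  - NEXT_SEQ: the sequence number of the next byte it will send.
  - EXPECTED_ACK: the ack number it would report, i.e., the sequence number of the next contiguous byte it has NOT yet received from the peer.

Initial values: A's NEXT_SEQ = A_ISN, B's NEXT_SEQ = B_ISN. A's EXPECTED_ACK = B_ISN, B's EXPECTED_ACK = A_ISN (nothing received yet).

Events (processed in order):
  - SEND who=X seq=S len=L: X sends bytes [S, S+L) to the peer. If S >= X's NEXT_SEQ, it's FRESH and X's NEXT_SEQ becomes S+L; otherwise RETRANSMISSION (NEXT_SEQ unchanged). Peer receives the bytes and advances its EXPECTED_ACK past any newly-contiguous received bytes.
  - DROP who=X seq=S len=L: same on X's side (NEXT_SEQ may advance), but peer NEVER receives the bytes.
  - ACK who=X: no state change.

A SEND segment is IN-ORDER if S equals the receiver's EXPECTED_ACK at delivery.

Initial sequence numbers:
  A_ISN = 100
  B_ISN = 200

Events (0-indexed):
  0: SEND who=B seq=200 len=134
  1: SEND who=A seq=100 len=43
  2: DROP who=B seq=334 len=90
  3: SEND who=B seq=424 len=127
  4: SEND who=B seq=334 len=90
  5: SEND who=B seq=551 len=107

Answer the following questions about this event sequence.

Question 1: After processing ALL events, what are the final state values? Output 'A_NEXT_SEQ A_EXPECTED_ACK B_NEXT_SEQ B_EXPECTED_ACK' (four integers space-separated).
After event 0: A_seq=100 A_ack=334 B_seq=334 B_ack=100
After event 1: A_seq=143 A_ack=334 B_seq=334 B_ack=143
After event 2: A_seq=143 A_ack=334 B_seq=424 B_ack=143
After event 3: A_seq=143 A_ack=334 B_seq=551 B_ack=143
After event 4: A_seq=143 A_ack=551 B_seq=551 B_ack=143
After event 5: A_seq=143 A_ack=658 B_seq=658 B_ack=143

Answer: 143 658 658 143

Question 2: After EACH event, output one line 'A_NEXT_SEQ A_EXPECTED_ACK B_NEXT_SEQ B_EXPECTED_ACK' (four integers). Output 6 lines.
100 334 334 100
143 334 334 143
143 334 424 143
143 334 551 143
143 551 551 143
143 658 658 143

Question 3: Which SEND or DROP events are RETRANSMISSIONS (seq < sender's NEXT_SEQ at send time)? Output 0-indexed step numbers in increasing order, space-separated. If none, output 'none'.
Step 0: SEND seq=200 -> fresh
Step 1: SEND seq=100 -> fresh
Step 2: DROP seq=334 -> fresh
Step 3: SEND seq=424 -> fresh
Step 4: SEND seq=334 -> retransmit
Step 5: SEND seq=551 -> fresh

Answer: 4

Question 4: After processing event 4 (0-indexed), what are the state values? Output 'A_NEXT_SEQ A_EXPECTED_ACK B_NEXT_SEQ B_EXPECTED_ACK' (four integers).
After event 0: A_seq=100 A_ack=334 B_seq=334 B_ack=100
After event 1: A_seq=143 A_ack=334 B_seq=334 B_ack=143
After event 2: A_seq=143 A_ack=334 B_seq=424 B_ack=143
After event 3: A_seq=143 A_ack=334 B_seq=551 B_ack=143
After event 4: A_seq=143 A_ack=551 B_seq=551 B_ack=143

143 551 551 143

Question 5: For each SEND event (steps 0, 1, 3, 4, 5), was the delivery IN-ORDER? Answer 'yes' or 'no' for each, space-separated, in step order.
Answer: yes yes no yes yes

Derivation:
Step 0: SEND seq=200 -> in-order
Step 1: SEND seq=100 -> in-order
Step 3: SEND seq=424 -> out-of-order
Step 4: SEND seq=334 -> in-order
Step 5: SEND seq=551 -> in-order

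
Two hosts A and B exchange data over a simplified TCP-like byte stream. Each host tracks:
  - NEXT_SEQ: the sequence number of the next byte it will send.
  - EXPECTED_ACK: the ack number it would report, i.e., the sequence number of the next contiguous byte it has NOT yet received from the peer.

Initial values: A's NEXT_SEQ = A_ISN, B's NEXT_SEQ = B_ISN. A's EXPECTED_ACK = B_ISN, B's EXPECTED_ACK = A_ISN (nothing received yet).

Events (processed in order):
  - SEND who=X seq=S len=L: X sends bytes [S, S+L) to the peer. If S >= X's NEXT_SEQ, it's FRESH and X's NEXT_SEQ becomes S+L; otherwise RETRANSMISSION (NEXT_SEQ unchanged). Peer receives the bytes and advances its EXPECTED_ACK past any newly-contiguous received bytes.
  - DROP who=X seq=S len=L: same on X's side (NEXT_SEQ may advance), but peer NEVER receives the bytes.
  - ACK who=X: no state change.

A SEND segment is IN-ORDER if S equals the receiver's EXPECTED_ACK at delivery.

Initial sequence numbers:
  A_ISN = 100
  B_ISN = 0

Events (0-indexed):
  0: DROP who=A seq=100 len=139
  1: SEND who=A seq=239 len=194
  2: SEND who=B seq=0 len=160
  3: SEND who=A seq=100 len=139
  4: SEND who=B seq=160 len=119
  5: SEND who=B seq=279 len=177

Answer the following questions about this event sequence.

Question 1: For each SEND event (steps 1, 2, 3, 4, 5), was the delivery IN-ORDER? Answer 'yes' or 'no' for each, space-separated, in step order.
Step 1: SEND seq=239 -> out-of-order
Step 2: SEND seq=0 -> in-order
Step 3: SEND seq=100 -> in-order
Step 4: SEND seq=160 -> in-order
Step 5: SEND seq=279 -> in-order

Answer: no yes yes yes yes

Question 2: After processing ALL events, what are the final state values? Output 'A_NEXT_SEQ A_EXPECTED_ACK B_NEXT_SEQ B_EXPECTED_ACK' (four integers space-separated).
After event 0: A_seq=239 A_ack=0 B_seq=0 B_ack=100
After event 1: A_seq=433 A_ack=0 B_seq=0 B_ack=100
After event 2: A_seq=433 A_ack=160 B_seq=160 B_ack=100
After event 3: A_seq=433 A_ack=160 B_seq=160 B_ack=433
After event 4: A_seq=433 A_ack=279 B_seq=279 B_ack=433
After event 5: A_seq=433 A_ack=456 B_seq=456 B_ack=433

Answer: 433 456 456 433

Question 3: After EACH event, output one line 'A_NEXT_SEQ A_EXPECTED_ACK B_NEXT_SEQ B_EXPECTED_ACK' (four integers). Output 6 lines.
239 0 0 100
433 0 0 100
433 160 160 100
433 160 160 433
433 279 279 433
433 456 456 433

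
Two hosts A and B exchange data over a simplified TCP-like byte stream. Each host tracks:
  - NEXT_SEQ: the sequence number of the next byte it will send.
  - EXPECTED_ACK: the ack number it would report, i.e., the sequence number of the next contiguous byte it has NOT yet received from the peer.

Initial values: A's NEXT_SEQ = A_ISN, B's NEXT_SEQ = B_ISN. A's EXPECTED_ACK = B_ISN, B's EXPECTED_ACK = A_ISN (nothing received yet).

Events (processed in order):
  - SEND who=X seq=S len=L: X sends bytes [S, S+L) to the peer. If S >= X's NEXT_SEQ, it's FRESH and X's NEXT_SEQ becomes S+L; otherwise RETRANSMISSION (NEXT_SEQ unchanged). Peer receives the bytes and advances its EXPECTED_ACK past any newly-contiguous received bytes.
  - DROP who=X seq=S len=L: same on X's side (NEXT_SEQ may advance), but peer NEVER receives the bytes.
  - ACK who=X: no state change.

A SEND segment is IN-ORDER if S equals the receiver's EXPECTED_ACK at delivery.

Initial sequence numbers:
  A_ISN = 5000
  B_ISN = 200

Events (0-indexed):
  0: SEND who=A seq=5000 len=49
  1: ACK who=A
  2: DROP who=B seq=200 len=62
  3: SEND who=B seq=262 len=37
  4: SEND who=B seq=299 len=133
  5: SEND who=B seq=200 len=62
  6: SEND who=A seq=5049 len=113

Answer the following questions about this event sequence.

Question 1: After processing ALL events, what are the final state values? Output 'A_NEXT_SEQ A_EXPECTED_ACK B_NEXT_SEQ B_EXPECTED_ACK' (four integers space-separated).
Answer: 5162 432 432 5162

Derivation:
After event 0: A_seq=5049 A_ack=200 B_seq=200 B_ack=5049
After event 1: A_seq=5049 A_ack=200 B_seq=200 B_ack=5049
After event 2: A_seq=5049 A_ack=200 B_seq=262 B_ack=5049
After event 3: A_seq=5049 A_ack=200 B_seq=299 B_ack=5049
After event 4: A_seq=5049 A_ack=200 B_seq=432 B_ack=5049
After event 5: A_seq=5049 A_ack=432 B_seq=432 B_ack=5049
After event 6: A_seq=5162 A_ack=432 B_seq=432 B_ack=5162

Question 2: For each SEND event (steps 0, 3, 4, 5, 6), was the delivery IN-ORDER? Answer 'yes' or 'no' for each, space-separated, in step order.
Step 0: SEND seq=5000 -> in-order
Step 3: SEND seq=262 -> out-of-order
Step 4: SEND seq=299 -> out-of-order
Step 5: SEND seq=200 -> in-order
Step 6: SEND seq=5049 -> in-order

Answer: yes no no yes yes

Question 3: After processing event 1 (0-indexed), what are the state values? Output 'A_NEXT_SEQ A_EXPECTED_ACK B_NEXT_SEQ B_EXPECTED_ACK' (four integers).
After event 0: A_seq=5049 A_ack=200 B_seq=200 B_ack=5049
After event 1: A_seq=5049 A_ack=200 B_seq=200 B_ack=5049

5049 200 200 5049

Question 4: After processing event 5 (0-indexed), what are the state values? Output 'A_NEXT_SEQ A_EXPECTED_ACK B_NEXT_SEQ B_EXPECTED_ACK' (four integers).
After event 0: A_seq=5049 A_ack=200 B_seq=200 B_ack=5049
After event 1: A_seq=5049 A_ack=200 B_seq=200 B_ack=5049
After event 2: A_seq=5049 A_ack=200 B_seq=262 B_ack=5049
After event 3: A_seq=5049 A_ack=200 B_seq=299 B_ack=5049
After event 4: A_seq=5049 A_ack=200 B_seq=432 B_ack=5049
After event 5: A_seq=5049 A_ack=432 B_seq=432 B_ack=5049

5049 432 432 5049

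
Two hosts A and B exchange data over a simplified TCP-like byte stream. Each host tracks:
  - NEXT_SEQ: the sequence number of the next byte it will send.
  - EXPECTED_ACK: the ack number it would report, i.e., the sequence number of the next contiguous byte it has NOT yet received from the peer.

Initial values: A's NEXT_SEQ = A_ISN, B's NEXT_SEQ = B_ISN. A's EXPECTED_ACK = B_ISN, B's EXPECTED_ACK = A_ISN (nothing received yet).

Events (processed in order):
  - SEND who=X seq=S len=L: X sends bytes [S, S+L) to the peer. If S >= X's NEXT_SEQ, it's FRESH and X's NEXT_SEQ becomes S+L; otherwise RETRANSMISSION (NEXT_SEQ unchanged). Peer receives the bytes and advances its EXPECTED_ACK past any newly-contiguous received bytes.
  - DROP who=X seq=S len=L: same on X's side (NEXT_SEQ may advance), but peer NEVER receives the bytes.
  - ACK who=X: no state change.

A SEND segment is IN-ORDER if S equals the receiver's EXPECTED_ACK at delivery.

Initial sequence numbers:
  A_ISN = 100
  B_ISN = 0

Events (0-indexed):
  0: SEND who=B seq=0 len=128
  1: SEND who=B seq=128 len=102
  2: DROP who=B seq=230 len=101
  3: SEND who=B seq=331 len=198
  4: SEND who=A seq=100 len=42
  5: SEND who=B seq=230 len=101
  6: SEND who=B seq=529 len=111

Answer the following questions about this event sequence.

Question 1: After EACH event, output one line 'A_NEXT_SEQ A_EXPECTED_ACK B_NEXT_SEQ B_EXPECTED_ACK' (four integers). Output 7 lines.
100 128 128 100
100 230 230 100
100 230 331 100
100 230 529 100
142 230 529 142
142 529 529 142
142 640 640 142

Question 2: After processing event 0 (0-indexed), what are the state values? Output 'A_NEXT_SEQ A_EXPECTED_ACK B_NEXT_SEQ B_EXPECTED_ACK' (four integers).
After event 0: A_seq=100 A_ack=128 B_seq=128 B_ack=100

100 128 128 100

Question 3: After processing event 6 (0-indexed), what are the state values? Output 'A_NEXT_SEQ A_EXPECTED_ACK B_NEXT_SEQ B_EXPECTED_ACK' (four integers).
After event 0: A_seq=100 A_ack=128 B_seq=128 B_ack=100
After event 1: A_seq=100 A_ack=230 B_seq=230 B_ack=100
After event 2: A_seq=100 A_ack=230 B_seq=331 B_ack=100
After event 3: A_seq=100 A_ack=230 B_seq=529 B_ack=100
After event 4: A_seq=142 A_ack=230 B_seq=529 B_ack=142
After event 5: A_seq=142 A_ack=529 B_seq=529 B_ack=142
After event 6: A_seq=142 A_ack=640 B_seq=640 B_ack=142

142 640 640 142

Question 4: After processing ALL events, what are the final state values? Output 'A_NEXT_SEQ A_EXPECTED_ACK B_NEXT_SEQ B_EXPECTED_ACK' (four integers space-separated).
Answer: 142 640 640 142

Derivation:
After event 0: A_seq=100 A_ack=128 B_seq=128 B_ack=100
After event 1: A_seq=100 A_ack=230 B_seq=230 B_ack=100
After event 2: A_seq=100 A_ack=230 B_seq=331 B_ack=100
After event 3: A_seq=100 A_ack=230 B_seq=529 B_ack=100
After event 4: A_seq=142 A_ack=230 B_seq=529 B_ack=142
After event 5: A_seq=142 A_ack=529 B_seq=529 B_ack=142
After event 6: A_seq=142 A_ack=640 B_seq=640 B_ack=142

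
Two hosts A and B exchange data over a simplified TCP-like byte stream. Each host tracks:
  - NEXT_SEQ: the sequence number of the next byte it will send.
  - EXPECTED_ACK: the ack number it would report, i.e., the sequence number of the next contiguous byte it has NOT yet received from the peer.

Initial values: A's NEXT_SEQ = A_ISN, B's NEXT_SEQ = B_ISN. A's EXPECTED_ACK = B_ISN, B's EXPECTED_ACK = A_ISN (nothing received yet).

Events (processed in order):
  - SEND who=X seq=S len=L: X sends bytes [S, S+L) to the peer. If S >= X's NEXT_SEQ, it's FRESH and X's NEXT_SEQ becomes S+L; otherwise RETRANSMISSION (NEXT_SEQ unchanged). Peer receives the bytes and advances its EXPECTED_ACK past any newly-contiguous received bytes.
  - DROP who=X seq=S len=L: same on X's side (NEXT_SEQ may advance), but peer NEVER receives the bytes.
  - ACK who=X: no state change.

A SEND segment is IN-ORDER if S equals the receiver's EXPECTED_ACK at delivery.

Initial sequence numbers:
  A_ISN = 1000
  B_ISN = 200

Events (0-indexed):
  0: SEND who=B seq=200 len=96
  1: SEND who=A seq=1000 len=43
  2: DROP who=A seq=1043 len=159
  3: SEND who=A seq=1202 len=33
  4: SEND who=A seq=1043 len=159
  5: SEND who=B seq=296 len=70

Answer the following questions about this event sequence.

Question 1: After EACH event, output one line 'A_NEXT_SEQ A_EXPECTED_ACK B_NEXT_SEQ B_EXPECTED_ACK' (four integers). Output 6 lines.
1000 296 296 1000
1043 296 296 1043
1202 296 296 1043
1235 296 296 1043
1235 296 296 1235
1235 366 366 1235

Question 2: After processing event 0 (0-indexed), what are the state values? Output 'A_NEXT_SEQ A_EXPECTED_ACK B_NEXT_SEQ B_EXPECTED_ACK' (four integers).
After event 0: A_seq=1000 A_ack=296 B_seq=296 B_ack=1000

1000 296 296 1000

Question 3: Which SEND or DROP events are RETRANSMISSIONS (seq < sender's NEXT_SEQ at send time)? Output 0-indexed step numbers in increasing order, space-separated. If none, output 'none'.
Step 0: SEND seq=200 -> fresh
Step 1: SEND seq=1000 -> fresh
Step 2: DROP seq=1043 -> fresh
Step 3: SEND seq=1202 -> fresh
Step 4: SEND seq=1043 -> retransmit
Step 5: SEND seq=296 -> fresh

Answer: 4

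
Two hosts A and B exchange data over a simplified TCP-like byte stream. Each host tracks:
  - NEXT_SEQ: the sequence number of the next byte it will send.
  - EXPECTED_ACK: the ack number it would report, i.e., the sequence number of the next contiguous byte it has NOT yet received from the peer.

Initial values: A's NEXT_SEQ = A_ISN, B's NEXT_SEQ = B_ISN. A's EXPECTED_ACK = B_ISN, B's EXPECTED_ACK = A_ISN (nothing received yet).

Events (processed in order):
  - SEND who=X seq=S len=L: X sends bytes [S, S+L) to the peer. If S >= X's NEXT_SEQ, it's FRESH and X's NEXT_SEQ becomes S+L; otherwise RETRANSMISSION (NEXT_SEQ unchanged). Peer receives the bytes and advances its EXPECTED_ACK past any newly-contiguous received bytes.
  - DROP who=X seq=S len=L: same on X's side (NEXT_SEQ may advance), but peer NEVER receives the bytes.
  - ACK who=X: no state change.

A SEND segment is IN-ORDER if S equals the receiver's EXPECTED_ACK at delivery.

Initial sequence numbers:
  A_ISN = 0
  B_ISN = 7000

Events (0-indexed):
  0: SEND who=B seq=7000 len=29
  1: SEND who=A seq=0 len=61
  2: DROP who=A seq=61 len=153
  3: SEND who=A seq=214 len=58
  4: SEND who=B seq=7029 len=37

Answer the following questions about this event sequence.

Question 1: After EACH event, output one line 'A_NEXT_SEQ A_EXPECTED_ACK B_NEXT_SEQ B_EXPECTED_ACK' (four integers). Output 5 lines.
0 7029 7029 0
61 7029 7029 61
214 7029 7029 61
272 7029 7029 61
272 7066 7066 61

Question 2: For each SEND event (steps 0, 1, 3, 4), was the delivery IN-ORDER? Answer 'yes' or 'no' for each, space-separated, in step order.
Step 0: SEND seq=7000 -> in-order
Step 1: SEND seq=0 -> in-order
Step 3: SEND seq=214 -> out-of-order
Step 4: SEND seq=7029 -> in-order

Answer: yes yes no yes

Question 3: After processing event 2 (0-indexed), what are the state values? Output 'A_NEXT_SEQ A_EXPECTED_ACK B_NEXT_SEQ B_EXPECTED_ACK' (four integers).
After event 0: A_seq=0 A_ack=7029 B_seq=7029 B_ack=0
After event 1: A_seq=61 A_ack=7029 B_seq=7029 B_ack=61
After event 2: A_seq=214 A_ack=7029 B_seq=7029 B_ack=61

214 7029 7029 61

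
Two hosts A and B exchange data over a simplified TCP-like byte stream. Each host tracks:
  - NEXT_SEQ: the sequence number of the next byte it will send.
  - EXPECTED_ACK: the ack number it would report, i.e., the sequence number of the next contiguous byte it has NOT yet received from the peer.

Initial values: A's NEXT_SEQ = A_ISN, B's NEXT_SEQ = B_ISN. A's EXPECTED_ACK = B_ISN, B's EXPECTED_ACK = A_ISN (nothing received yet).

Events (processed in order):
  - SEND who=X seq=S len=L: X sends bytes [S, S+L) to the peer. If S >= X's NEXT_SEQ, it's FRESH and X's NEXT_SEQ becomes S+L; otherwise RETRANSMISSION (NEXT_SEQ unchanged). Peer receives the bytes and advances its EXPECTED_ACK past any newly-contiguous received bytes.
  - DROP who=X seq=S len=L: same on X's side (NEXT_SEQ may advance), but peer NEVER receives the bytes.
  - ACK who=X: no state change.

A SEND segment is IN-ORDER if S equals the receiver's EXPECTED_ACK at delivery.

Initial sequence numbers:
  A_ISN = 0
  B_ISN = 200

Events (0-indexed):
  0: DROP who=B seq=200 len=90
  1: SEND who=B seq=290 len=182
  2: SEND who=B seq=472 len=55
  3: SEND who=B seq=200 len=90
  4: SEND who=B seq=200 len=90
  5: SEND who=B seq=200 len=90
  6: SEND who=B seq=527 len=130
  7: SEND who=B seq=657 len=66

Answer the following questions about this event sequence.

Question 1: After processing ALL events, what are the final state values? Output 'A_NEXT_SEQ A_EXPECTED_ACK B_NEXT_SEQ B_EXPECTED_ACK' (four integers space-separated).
After event 0: A_seq=0 A_ack=200 B_seq=290 B_ack=0
After event 1: A_seq=0 A_ack=200 B_seq=472 B_ack=0
After event 2: A_seq=0 A_ack=200 B_seq=527 B_ack=0
After event 3: A_seq=0 A_ack=527 B_seq=527 B_ack=0
After event 4: A_seq=0 A_ack=527 B_seq=527 B_ack=0
After event 5: A_seq=0 A_ack=527 B_seq=527 B_ack=0
After event 6: A_seq=0 A_ack=657 B_seq=657 B_ack=0
After event 7: A_seq=0 A_ack=723 B_seq=723 B_ack=0

Answer: 0 723 723 0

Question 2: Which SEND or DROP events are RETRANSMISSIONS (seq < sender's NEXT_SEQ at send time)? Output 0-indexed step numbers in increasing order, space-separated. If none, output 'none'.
Step 0: DROP seq=200 -> fresh
Step 1: SEND seq=290 -> fresh
Step 2: SEND seq=472 -> fresh
Step 3: SEND seq=200 -> retransmit
Step 4: SEND seq=200 -> retransmit
Step 5: SEND seq=200 -> retransmit
Step 6: SEND seq=527 -> fresh
Step 7: SEND seq=657 -> fresh

Answer: 3 4 5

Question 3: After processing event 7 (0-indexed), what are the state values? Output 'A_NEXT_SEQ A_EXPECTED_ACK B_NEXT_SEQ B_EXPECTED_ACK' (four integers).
After event 0: A_seq=0 A_ack=200 B_seq=290 B_ack=0
After event 1: A_seq=0 A_ack=200 B_seq=472 B_ack=0
After event 2: A_seq=0 A_ack=200 B_seq=527 B_ack=0
After event 3: A_seq=0 A_ack=527 B_seq=527 B_ack=0
After event 4: A_seq=0 A_ack=527 B_seq=527 B_ack=0
After event 5: A_seq=0 A_ack=527 B_seq=527 B_ack=0
After event 6: A_seq=0 A_ack=657 B_seq=657 B_ack=0
After event 7: A_seq=0 A_ack=723 B_seq=723 B_ack=0

0 723 723 0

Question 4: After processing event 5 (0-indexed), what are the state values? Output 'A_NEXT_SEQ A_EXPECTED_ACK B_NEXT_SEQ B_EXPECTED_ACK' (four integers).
After event 0: A_seq=0 A_ack=200 B_seq=290 B_ack=0
After event 1: A_seq=0 A_ack=200 B_seq=472 B_ack=0
After event 2: A_seq=0 A_ack=200 B_seq=527 B_ack=0
After event 3: A_seq=0 A_ack=527 B_seq=527 B_ack=0
After event 4: A_seq=0 A_ack=527 B_seq=527 B_ack=0
After event 5: A_seq=0 A_ack=527 B_seq=527 B_ack=0

0 527 527 0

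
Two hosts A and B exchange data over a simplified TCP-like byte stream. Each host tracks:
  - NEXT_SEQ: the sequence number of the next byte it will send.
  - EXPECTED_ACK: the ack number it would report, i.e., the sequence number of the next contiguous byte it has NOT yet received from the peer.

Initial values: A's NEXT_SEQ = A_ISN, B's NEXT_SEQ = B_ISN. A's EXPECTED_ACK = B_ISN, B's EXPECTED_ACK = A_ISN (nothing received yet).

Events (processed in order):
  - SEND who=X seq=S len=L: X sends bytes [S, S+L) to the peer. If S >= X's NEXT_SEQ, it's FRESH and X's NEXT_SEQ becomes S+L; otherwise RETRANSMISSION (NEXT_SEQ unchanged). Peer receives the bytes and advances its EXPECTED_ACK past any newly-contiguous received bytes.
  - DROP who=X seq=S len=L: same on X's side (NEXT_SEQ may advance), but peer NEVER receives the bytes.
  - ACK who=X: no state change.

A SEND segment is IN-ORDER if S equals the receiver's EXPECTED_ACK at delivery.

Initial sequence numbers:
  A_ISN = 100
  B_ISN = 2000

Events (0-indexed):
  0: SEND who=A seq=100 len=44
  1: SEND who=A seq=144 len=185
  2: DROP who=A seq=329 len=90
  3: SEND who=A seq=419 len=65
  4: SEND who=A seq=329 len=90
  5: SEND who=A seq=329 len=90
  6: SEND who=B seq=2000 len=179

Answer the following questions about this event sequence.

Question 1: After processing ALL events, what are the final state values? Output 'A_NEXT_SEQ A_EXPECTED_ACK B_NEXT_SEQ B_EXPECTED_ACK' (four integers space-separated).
Answer: 484 2179 2179 484

Derivation:
After event 0: A_seq=144 A_ack=2000 B_seq=2000 B_ack=144
After event 1: A_seq=329 A_ack=2000 B_seq=2000 B_ack=329
After event 2: A_seq=419 A_ack=2000 B_seq=2000 B_ack=329
After event 3: A_seq=484 A_ack=2000 B_seq=2000 B_ack=329
After event 4: A_seq=484 A_ack=2000 B_seq=2000 B_ack=484
After event 5: A_seq=484 A_ack=2000 B_seq=2000 B_ack=484
After event 6: A_seq=484 A_ack=2179 B_seq=2179 B_ack=484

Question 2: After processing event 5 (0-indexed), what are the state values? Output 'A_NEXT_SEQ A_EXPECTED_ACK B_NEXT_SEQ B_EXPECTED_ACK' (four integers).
After event 0: A_seq=144 A_ack=2000 B_seq=2000 B_ack=144
After event 1: A_seq=329 A_ack=2000 B_seq=2000 B_ack=329
After event 2: A_seq=419 A_ack=2000 B_seq=2000 B_ack=329
After event 3: A_seq=484 A_ack=2000 B_seq=2000 B_ack=329
After event 4: A_seq=484 A_ack=2000 B_seq=2000 B_ack=484
After event 5: A_seq=484 A_ack=2000 B_seq=2000 B_ack=484

484 2000 2000 484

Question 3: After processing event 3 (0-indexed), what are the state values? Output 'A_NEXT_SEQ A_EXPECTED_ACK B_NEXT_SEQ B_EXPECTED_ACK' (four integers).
After event 0: A_seq=144 A_ack=2000 B_seq=2000 B_ack=144
After event 1: A_seq=329 A_ack=2000 B_seq=2000 B_ack=329
After event 2: A_seq=419 A_ack=2000 B_seq=2000 B_ack=329
After event 3: A_seq=484 A_ack=2000 B_seq=2000 B_ack=329

484 2000 2000 329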